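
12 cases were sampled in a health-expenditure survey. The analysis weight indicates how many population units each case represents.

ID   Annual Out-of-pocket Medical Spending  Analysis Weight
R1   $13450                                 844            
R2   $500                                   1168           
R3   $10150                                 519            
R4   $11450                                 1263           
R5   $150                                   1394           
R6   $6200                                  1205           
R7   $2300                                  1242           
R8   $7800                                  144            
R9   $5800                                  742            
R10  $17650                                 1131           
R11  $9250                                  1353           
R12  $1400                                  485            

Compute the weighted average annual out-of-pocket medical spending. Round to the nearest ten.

Weighted sum = 13450×844 + 500×1168 + 10150×519 + 11450×1263 + 150×1394 + 6200×1205 + 2300×1242 + 7800×144 + 5800×742 + 17650×1131 + 9250×1353 + 1400×485
  = 11351800 + 584000 + 5267850 + 14461350 + 209100 + 7471000 + 2856600 + 1123200 + 4303600 + 19962150 + 12515250 + 679000 = 80784900
Sum of weights = 844 + 1168 + 519 + 1263 + 1394 + 1205 + 1242 + 144 + 742 + 1131 + 1353 + 485 = 11490
Weighted mean = 80784900 / 11490 = 7030.8877

7030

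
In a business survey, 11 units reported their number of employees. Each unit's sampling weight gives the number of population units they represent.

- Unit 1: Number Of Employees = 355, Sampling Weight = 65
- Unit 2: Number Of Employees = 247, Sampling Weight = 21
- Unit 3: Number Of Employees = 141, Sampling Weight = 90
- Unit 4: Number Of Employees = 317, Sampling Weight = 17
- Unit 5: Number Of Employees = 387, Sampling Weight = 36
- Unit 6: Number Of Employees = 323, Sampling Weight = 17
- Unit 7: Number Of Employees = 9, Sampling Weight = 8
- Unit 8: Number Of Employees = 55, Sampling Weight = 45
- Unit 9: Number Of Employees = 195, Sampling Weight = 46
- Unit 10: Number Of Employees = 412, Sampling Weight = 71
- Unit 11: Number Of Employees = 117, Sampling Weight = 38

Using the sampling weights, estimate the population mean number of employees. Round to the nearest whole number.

Weighted sum = 355×65 + 247×21 + 141×90 + 317×17 + 387×36 + 323×17 + 9×8 + 55×45 + 195×46 + 412×71 + 117×38
  = 23075 + 5187 + 12690 + 5389 + 13932 + 5491 + 72 + 2475 + 8970 + 29252 + 4446 = 110979
Sum of weights = 65 + 21 + 90 + 17 + 36 + 17 + 8 + 45 + 46 + 71 + 38 = 454
Weighted mean = 110979 / 454 = 244.44714

244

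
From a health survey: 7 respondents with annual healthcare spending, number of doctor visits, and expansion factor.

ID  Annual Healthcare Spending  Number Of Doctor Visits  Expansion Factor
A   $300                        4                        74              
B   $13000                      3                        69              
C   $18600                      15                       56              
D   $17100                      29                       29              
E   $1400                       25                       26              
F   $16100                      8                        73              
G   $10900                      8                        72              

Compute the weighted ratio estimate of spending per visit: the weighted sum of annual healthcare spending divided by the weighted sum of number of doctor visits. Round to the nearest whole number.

1115

Σ wᵢ·y = 300×74 + 13000×69 + 18600×56 + 17100×29 + 1400×26 + 16100×73 + 10900×72
  = 22200 + 897000 + 1041600 + 495900 + 36400 + 1175300 + 784800 = 4453200
Σ wᵢ·x = 4×74 + 3×69 + 15×56 + 29×29 + 25×26 + 8×73 + 8×72
  = 296 + 207 + 840 + 841 + 650 + 584 + 576 = 3994
Ratio = 4453200 / 3994 = 1114.9725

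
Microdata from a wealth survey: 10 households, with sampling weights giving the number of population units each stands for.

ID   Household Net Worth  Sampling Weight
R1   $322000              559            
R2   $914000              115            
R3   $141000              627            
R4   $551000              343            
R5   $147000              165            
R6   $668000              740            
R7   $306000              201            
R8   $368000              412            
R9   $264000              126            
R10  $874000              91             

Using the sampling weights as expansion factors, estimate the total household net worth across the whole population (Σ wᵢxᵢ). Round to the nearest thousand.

Weighted total = 322000×559 + 914000×115 + 141000×627 + 551000×343 + 147000×165 + 668000×740 + 306000×201 + 368000×412 + 264000×126 + 874000×91
  = 179998000 + 105110000 + 88407000 + 188993000 + 24255000 + 494320000 + 61506000 + 151616000 + 33264000 + 79534000 = 1407003000

1407003000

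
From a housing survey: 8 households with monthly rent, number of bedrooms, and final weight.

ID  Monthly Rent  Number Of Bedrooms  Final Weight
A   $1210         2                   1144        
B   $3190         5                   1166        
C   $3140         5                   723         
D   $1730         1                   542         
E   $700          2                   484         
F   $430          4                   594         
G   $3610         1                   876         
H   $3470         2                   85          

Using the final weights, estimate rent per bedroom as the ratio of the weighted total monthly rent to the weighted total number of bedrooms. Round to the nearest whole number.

742

Σ wᵢ·y = 12363190
Σ wᵢ·x = 16665
Ratio = 12363190 / 16665 = 741.86559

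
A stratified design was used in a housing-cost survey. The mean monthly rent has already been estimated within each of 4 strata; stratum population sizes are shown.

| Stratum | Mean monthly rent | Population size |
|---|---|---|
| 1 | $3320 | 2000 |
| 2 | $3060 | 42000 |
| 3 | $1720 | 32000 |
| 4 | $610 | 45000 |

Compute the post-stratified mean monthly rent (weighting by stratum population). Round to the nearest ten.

1800

Σ Nₕ·x̄ₕ = 3320×2000 + 3060×42000 + 1720×32000 + 610×45000
  = 6640000 + 128520000 + 55040000 + 27450000 = 217650000
Σ Nₕ = 2000 + 42000 + 32000 + 45000 = 121000
Overall mean = 217650000 / 121000 = 1798.7603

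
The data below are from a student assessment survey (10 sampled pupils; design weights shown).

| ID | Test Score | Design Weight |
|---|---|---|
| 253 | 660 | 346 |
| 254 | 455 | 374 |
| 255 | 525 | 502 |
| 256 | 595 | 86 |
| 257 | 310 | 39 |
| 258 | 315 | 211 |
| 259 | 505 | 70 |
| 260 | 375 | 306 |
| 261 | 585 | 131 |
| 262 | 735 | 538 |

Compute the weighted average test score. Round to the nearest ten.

540

Weighted sum = 660×346 + 455×374 + 525×502 + 595×86 + 310×39 + 315×211 + 505×70 + 375×306 + 585×131 + 735×538
  = 228360 + 170170 + 263550 + 51170 + 12090 + 66465 + 35350 + 114750 + 76635 + 395430 = 1413970
Sum of weights = 2603
Weighted mean = 1413970 / 2603 = 543.20784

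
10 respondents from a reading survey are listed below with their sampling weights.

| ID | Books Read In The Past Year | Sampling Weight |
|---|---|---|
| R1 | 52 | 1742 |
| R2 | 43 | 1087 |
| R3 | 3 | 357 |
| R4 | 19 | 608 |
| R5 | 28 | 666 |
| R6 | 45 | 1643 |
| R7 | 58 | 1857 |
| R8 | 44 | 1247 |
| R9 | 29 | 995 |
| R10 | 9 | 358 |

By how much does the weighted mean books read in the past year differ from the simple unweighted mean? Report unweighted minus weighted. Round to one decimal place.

-8.4

Unweighted sum = 52 + 43 + 3 + 19 + 28 + 45 + 58 + 44 + 29 + 9 = 330
Unweighted mean = 330 / 10 = 33
Weighted sum = 52×1742 + 43×1087 + 3×357 + 19×608 + 28×666 + 45×1643 + 58×1857 + 44×1247 + 29×995 + 9×358
  = 90584 + 46741 + 1071 + 11552 + 18648 + 73935 + 107706 + 54868 + 28855 + 3222 = 437182
Sum of weights = 1742 + 1087 + 357 + 608 + 666 + 1643 + 1857 + 1247 + 995 + 358 = 10560
Weighted mean = 437182 / 10560 = 41.399811
Difference (unweighted minus weighted) = -8.3998106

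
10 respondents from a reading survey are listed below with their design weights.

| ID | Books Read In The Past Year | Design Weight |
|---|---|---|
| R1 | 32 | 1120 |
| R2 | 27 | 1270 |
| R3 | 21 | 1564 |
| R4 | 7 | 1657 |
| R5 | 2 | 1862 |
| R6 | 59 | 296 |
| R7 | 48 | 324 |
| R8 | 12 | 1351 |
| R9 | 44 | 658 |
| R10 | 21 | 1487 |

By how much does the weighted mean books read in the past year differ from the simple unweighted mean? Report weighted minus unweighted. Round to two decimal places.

Unweighted sum = 273
Unweighted mean = 273 / 10 = 27.3
Weighted sum = 32×1120 + 27×1270 + 21×1564 + 7×1657 + 2×1862 + 59×296 + 48×324 + 12×1351 + 44×658 + 21×1487
  = 35840 + 34290 + 32844 + 11599 + 3724 + 17464 + 15552 + 16212 + 28952 + 31227 = 227704
Sum of weights = 1120 + 1270 + 1564 + 1657 + 1862 + 296 + 324 + 1351 + 658 + 1487 = 11589
Weighted mean = 227704 / 11589 = 19.648287
Difference (weighted minus unweighted) = -7.6517128

-7.65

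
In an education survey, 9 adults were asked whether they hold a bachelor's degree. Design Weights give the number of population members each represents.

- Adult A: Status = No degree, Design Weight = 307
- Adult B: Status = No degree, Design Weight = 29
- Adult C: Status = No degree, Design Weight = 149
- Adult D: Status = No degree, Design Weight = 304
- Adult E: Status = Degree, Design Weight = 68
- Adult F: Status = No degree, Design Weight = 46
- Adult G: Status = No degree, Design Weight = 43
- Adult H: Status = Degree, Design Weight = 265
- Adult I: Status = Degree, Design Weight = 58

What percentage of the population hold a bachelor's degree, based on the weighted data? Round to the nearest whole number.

31

Sum of weights for 'Degree' = 68 + 265 + 58 = 391
Total weight = 307 + 29 + 149 + 304 + 68 + 46 + 43 + 265 + 58 = 1269
Weighted proportion = 391 / 1269 = 0.30811663 → 30.811663%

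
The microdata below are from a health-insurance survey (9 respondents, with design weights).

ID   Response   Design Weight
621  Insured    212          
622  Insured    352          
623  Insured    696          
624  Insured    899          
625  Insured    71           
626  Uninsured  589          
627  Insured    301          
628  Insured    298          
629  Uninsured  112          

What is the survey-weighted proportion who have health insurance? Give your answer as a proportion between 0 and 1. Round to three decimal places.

Sum of weights for 'Insured' = 212 + 352 + 696 + 899 + 71 + 301 + 298 = 2829
Total weight = 212 + 352 + 696 + 899 + 71 + 589 + 301 + 298 + 112 = 3530
Weighted proportion = 2829 / 3530 = 0.80141643

0.801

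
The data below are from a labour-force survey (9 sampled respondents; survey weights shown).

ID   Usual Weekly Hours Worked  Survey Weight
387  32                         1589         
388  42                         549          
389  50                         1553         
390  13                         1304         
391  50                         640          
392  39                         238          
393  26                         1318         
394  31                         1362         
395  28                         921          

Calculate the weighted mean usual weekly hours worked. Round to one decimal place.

32.9

Weighted sum = 32×1589 + 42×549 + 50×1553 + 13×1304 + 50×640 + 39×238 + 26×1318 + 31×1362 + 28×921
  = 50848 + 23058 + 77650 + 16952 + 32000 + 9282 + 34268 + 42222 + 25788 = 312068
Sum of weights = 1589 + 549 + 1553 + 1304 + 640 + 238 + 1318 + 1362 + 921 = 9474
Weighted mean = 312068 / 9474 = 32.939413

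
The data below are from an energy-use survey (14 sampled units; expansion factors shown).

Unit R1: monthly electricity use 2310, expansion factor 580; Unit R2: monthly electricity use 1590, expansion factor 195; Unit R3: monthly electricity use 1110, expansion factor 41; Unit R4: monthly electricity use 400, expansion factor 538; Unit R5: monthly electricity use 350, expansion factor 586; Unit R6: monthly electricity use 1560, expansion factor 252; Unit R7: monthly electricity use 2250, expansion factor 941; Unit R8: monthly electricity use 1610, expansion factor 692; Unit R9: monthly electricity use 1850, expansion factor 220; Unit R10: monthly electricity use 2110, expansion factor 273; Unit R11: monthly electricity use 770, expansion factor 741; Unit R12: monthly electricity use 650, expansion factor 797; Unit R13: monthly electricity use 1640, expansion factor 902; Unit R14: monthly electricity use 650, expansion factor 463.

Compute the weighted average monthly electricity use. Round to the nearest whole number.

Weighted sum = 9592030
Sum of weights = 7221
Weighted mean = 9592030 / 7221 = 1328.352

1328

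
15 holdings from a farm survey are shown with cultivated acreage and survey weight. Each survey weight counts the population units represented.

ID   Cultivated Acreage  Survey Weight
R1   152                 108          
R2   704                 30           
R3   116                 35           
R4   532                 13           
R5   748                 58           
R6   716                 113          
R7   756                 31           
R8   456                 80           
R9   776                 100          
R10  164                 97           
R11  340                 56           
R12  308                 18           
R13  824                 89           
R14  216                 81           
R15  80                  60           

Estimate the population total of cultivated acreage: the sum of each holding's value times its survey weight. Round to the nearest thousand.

446000

Weighted total = 446444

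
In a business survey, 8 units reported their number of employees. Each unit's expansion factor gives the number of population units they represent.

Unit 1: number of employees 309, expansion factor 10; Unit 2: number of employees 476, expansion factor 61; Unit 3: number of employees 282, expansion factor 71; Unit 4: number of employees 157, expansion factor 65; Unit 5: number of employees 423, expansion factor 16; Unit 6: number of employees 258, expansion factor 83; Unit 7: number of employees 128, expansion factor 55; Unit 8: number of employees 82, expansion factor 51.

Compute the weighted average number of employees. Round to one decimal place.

247.0

Weighted sum = 309×10 + 476×61 + 282×71 + 157×65 + 423×16 + 258×83 + 128×55 + 82×51
  = 3090 + 29036 + 20022 + 10205 + 6768 + 21414 + 7040 + 4182 = 101757
Sum of weights = 10 + 61 + 71 + 65 + 16 + 83 + 55 + 51 = 412
Weighted mean = 101757 / 412 = 246.98301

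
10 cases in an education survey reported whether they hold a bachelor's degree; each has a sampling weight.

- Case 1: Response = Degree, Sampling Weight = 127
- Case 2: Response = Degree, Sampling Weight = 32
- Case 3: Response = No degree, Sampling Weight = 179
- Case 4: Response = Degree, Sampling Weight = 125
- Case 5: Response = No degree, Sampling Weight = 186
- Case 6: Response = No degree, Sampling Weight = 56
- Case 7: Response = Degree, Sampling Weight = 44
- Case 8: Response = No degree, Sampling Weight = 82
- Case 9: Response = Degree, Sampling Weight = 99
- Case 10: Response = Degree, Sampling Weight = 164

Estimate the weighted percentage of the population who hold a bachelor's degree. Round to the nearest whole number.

54

Sum of weights for 'Degree' = 127 + 32 + 125 + 44 + 99 + 164 = 591
Total weight = 127 + 32 + 179 + 125 + 186 + 56 + 44 + 82 + 99 + 164 = 1094
Weighted proportion = 591 / 1094 = 0.54021938 → 54.021938%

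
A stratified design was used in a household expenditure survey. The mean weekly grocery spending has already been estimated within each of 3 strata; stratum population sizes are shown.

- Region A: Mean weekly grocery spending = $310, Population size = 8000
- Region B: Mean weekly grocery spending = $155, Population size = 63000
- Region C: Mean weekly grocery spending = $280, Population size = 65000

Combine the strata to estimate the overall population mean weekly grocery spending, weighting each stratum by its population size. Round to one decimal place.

Σ Nₕ·x̄ₕ = 310×8000 + 155×63000 + 280×65000
  = 2480000 + 9765000 + 18200000 = 30445000
Σ Nₕ = 8000 + 63000 + 65000 = 136000
Overall mean = 30445000 / 136000 = 223.86029

223.9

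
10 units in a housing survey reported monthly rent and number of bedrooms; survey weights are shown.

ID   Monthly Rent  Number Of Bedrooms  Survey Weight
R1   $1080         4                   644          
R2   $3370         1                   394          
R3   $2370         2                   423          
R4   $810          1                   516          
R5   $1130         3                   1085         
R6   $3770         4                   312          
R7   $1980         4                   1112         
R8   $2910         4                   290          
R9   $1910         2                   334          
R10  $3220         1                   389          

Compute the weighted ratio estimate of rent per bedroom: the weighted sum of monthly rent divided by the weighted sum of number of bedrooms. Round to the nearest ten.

Σ wᵢ·y = 1080×644 + 3370×394 + 2370×423 + 810×516 + 1130×1085 + 3770×312 + 1980×1112 + 2910×290 + 1910×334 + 3220×389
  = 10782240
Σ wᵢ·x = 4×644 + 1×394 + 2×423 + 1×516 + 3×1085 + 4×312 + 4×1112 + 4×290 + 2×334 + 1×389
  = 2576 + 394 + 846 + 516 + 3255 + 1248 + 4448 + 1160 + 668 + 389 = 15500
Ratio = 10782240 / 15500 = 695.62839

700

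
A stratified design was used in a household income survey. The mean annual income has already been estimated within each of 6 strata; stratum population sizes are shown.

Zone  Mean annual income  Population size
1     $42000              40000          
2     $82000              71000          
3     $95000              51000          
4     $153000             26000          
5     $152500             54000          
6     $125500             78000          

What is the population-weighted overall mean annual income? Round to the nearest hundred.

Σ Nₕ·x̄ₕ = 34349000000
Σ Nₕ = 40000 + 71000 + 51000 + 26000 + 54000 + 78000 = 320000
Overall mean = 34349000000 / 320000 = 107340.62

107300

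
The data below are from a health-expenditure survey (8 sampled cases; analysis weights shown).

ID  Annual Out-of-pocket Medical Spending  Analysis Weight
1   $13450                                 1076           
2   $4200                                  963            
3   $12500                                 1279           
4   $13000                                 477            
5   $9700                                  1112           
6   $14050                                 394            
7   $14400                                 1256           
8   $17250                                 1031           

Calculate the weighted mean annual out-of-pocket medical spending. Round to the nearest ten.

12240

Weighted sum = 13450×1076 + 4200×963 + 12500×1279 + 13000×477 + 9700×1112 + 14050×394 + 14400×1256 + 17250×1031
  = 14472200 + 4044600 + 15987500 + 6201000 + 10786400 + 5535700 + 18086400 + 17784750 = 92898550
Sum of weights = 1076 + 963 + 1279 + 477 + 1112 + 394 + 1256 + 1031 = 7588
Weighted mean = 92898550 / 7588 = 12242.824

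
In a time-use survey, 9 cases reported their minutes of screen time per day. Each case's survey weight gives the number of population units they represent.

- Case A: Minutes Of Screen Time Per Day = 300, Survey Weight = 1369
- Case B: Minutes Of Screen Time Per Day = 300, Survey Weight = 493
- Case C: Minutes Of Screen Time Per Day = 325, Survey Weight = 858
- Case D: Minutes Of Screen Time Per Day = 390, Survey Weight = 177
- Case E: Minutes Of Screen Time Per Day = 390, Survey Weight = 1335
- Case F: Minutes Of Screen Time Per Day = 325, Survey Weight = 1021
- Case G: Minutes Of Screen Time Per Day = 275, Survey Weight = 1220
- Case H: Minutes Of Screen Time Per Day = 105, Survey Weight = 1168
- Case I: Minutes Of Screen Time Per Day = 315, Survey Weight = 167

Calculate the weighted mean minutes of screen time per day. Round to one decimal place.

290.7

Weighted sum = 300×1369 + 300×493 + 325×858 + 390×177 + 390×1335 + 325×1021 + 275×1220 + 105×1168 + 315×167
  = 410700 + 147900 + 278850 + 69030 + 520650 + 331825 + 335500 + 122640 + 52605 = 2269700
Sum of weights = 1369 + 493 + 858 + 177 + 1335 + 1021 + 1220 + 1168 + 167 = 7808
Weighted mean = 2269700 / 7808 = 290.68904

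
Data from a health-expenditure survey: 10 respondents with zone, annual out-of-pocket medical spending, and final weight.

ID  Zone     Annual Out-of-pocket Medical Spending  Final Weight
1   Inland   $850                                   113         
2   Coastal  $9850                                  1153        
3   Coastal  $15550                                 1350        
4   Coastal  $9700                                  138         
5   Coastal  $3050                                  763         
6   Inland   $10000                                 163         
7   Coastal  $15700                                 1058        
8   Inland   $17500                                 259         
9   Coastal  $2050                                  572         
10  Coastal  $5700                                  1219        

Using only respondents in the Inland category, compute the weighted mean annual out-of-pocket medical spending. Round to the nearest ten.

11700

Inland rows: 1, 6, 8
Weighted sum = 850×113 + 10000×163 + 17500×259
  = 96050 + 1630000 + 4532500 = 6258550
Sum of weights = 535
Weighted mean = 6258550 / 535 = 11698.224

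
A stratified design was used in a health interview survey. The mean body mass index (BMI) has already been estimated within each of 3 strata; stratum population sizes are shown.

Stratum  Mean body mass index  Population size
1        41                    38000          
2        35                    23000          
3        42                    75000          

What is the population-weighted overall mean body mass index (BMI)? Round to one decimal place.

Σ Nₕ·x̄ₕ = 41×38000 + 35×23000 + 42×75000
  = 1558000 + 805000 + 3150000 = 5513000
Σ Nₕ = 38000 + 23000 + 75000 = 136000
Overall mean = 5513000 / 136000 = 40.536765

40.5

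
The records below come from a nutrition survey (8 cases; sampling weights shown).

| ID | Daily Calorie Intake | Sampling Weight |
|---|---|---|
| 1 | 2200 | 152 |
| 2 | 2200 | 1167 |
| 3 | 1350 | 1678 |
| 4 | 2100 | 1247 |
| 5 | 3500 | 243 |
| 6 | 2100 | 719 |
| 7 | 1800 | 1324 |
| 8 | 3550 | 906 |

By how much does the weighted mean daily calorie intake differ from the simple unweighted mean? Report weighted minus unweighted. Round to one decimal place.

Unweighted sum = 2200 + 2200 + 1350 + 2100 + 3500 + 2100 + 1800 + 3550 = 18800
Unweighted mean = 18800 / 8 = 2350
Weighted sum = 2200×152 + 2200×1167 + 1350×1678 + 2100×1247 + 3500×243 + 2100×719 + 1800×1324 + 3550×906
  = 15745700
Sum of weights = 152 + 1167 + 1678 + 1247 + 243 + 719 + 1324 + 906 = 7436
Weighted mean = 15745700 / 7436 = 2117.496
Difference (weighted minus unweighted) = -232.50403

-232.5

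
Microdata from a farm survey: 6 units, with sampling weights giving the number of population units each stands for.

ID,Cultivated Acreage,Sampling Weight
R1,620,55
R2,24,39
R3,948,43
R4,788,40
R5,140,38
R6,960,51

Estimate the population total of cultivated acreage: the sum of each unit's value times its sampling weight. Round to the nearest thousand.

162000

Weighted total = 620×55 + 24×39 + 948×43 + 788×40 + 140×38 + 960×51
  = 34100 + 936 + 40764 + 31520 + 5320 + 48960 = 161600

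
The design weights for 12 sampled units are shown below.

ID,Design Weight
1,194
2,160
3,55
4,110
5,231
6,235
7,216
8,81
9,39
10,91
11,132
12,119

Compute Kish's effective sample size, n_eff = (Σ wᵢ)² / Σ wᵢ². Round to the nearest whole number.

10

Σ wᵢ = 194 + 160 + 55 + 110 + 231 + 235 + 216 + 81 + 39 + 91 + 132 + 119 = 1663
Σ wᵢ² = 281551
n_eff = 1663² / 281551 = 2765569 / 281551 = 9.8226218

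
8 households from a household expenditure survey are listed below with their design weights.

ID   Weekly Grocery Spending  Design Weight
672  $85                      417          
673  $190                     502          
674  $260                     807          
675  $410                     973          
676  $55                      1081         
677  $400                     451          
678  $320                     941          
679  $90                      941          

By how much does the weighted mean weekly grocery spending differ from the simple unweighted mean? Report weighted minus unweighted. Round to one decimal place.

-2.9

Unweighted sum = 85 + 190 + 260 + 410 + 55 + 400 + 320 + 90 = 1810
Unweighted mean = 1810 / 8 = 226.25
Weighted sum = 85×417 + 190×502 + 260×807 + 410×973 + 55×1081 + 400×451 + 320×941 + 90×941
  = 35445 + 95380 + 209820 + 398930 + 59455 + 180400 + 301120 + 84690 = 1365240
Sum of weights = 417 + 502 + 807 + 973 + 1081 + 451 + 941 + 941 = 6113
Weighted mean = 1365240 / 6113 = 223.33388
Difference (weighted minus unweighted) = -2.9161214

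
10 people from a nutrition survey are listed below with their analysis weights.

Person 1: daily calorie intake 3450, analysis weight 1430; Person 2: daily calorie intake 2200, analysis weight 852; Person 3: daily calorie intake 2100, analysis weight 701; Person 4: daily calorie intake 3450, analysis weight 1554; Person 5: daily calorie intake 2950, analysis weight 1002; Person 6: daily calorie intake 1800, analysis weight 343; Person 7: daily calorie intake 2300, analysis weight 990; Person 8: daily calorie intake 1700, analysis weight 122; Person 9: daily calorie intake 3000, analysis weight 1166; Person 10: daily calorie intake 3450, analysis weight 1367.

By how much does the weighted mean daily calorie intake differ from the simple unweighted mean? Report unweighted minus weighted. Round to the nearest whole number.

-290

Unweighted sum = 3450 + 2200 + 2100 + 3450 + 2950 + 1800 + 2300 + 1700 + 3000 + 3450 = 26400
Unweighted mean = 26400 / 10 = 2640
Weighted sum = 3450×1430 + 2200×852 + 2100×701 + 3450×1554 + 2950×1002 + 1800×343 + 2300×990 + 1700×122 + 3000×1166 + 3450×1367
  = 27913150
Sum of weights = 1430 + 852 + 701 + 1554 + 1002 + 343 + 990 + 122 + 1166 + 1367 = 9527
Weighted mean = 27913150 / 9527 = 2929.8992
Difference (unweighted minus weighted) = -289.89923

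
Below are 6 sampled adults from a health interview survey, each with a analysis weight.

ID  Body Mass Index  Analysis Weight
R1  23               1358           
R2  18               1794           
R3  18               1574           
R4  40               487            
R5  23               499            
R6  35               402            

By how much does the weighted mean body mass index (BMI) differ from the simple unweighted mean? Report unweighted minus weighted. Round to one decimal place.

3.8

Unweighted sum = 157
Unweighted mean = 157 / 6 = 26.166667
Weighted sum = 23×1358 + 18×1794 + 18×1574 + 40×487 + 23×499 + 35×402
  = 31234 + 32292 + 28332 + 19480 + 11477 + 14070 = 136885
Sum of weights = 1358 + 1794 + 1574 + 487 + 499 + 402 = 6114
Weighted mean = 136885 / 6114 = 22.38878
Difference (unweighted minus weighted) = 3.7778868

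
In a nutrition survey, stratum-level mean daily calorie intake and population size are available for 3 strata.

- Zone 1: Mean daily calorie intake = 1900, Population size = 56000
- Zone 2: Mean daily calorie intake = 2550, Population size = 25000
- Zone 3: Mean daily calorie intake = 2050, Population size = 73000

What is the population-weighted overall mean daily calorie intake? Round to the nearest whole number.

2077

Σ Nₕ·x̄ₕ = 1900×56000 + 2550×25000 + 2050×73000
  = 106400000 + 63750000 + 149650000 = 319800000
Σ Nₕ = 56000 + 25000 + 73000 = 154000
Overall mean = 319800000 / 154000 = 2076.6234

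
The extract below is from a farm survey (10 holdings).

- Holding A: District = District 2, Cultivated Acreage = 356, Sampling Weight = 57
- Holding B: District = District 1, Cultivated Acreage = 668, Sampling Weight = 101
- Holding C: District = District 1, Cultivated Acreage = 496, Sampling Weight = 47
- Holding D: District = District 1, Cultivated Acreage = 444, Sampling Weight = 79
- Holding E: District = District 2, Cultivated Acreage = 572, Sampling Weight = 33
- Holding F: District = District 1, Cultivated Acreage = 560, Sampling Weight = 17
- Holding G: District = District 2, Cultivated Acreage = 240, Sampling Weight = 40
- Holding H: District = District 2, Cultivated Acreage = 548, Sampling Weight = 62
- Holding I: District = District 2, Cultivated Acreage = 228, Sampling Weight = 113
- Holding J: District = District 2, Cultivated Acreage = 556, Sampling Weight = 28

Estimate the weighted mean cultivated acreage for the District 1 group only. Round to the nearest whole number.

District 1 rows: B, C, D, F
Weighted sum = 668×101 + 496×47 + 444×79 + 560×17
  = 135376
Sum of weights = 101 + 47 + 79 + 17 = 244
Weighted mean = 135376 / 244 = 554.81967

555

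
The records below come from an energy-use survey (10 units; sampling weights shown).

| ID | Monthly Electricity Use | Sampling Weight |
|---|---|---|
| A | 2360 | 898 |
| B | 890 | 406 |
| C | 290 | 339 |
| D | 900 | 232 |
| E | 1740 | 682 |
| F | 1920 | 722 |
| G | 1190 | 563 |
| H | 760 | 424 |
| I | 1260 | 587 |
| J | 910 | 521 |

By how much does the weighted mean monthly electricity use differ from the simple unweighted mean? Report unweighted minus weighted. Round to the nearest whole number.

-186

Unweighted sum = 2360 + 890 + 290 + 900 + 1740 + 1920 + 1190 + 760 + 1260 + 910 = 12220
Unweighted mean = 12220 / 10 = 1222
Weighted sum = 2360×898 + 890×406 + 290×339 + 900×232 + 1740×682 + 1920×722 + 1190×563 + 760×424 + 1260×587 + 910×521
  = 2119280 + 361340 + 98310 + 208800 + 1186680 + 1386240 + 669970 + 322240 + 739620 + 474110 = 7566590
Sum of weights = 898 + 406 + 339 + 232 + 682 + 722 + 563 + 424 + 587 + 521 = 5374
Weighted mean = 7566590 / 5374 = 1407.9996
Difference (unweighted minus weighted) = -185.99963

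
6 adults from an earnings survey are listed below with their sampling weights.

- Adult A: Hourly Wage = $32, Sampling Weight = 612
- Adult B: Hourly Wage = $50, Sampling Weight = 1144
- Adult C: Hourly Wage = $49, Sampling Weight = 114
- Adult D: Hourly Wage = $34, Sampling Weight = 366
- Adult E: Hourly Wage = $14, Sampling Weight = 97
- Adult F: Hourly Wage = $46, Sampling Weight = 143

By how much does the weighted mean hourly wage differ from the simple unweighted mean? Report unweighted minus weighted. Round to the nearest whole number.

Unweighted sum = 32 + 50 + 49 + 34 + 14 + 46 = 225
Unweighted mean = 225 / 6 = 37.5
Weighted sum = 32×612 + 50×1144 + 49×114 + 34×366 + 14×97 + 46×143
  = 19584 + 57200 + 5586 + 12444 + 1358 + 6578 = 102750
Sum of weights = 612 + 1144 + 114 + 366 + 97 + 143 = 2476
Weighted mean = 102750 / 2476 = 41.498384
Difference (unweighted minus weighted) = -3.9983845

-4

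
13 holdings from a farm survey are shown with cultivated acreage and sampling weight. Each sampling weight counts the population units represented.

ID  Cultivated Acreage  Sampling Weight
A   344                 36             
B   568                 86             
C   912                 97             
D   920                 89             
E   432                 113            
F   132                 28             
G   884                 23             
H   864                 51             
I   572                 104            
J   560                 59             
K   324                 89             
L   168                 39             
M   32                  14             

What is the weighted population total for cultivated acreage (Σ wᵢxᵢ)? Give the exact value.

476848

Weighted total = 476848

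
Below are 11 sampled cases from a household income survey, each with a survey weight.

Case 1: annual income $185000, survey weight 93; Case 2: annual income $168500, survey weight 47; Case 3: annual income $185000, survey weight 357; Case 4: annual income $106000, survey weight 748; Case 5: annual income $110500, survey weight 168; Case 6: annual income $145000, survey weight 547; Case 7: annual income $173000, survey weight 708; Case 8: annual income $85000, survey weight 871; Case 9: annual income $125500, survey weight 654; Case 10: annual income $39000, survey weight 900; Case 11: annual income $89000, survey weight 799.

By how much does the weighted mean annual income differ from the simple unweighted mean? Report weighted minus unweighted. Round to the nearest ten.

Unweighted sum = 185000 + 168500 + 185000 + 106000 + 110500 + 145000 + 173000 + 85000 + 125500 + 39000 + 89000 = 1411500
Unweighted mean = 1411500 / 11 = 128318.18
Weighted sum = 185000×93 + 168500×47 + 185000×357 + 106000×748 + 110500×168 + 145000×547 + 173000×708 + 85000×871 + 125500×654 + 39000×900 + 89000×799
  = 17205000 + 7919500 + 66045000 + 79288000 + 18564000 + 79315000 + 122484000 + 74035000 + 82077000 + 35100000 + 71111000 = 653143500
Sum of weights = 93 + 47 + 357 + 748 + 168 + 547 + 708 + 871 + 654 + 900 + 799 = 5892
Weighted mean = 653143500 / 5892 = 110852.6
Difference (weighted minus unweighted) = -17465.585

-17470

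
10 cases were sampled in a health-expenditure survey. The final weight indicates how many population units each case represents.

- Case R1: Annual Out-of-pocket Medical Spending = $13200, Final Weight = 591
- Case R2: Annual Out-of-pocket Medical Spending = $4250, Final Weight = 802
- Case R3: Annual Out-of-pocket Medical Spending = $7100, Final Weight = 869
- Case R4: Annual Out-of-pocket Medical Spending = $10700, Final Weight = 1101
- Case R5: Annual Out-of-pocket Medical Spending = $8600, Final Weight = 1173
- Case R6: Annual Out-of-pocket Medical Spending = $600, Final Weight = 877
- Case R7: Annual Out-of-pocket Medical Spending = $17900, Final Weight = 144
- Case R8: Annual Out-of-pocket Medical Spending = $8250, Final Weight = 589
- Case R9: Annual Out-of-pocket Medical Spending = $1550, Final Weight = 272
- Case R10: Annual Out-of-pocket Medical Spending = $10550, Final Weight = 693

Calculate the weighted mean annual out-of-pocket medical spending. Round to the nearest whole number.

7727

Weighted sum = 13200×591 + 4250×802 + 7100×869 + 10700×1101 + 8600×1173 + 600×877 + 17900×144 + 8250×589 + 1550×272 + 10550×693
  = 7801200 + 3408500 + 6169900 + 11780700 + 10087800 + 526200 + 2577600 + 4859250 + 421600 + 7311150 = 54943900
Sum of weights = 591 + 802 + 869 + 1101 + 1173 + 877 + 144 + 589 + 272 + 693 = 7111
Weighted mean = 54943900 / 7111 = 7726.6067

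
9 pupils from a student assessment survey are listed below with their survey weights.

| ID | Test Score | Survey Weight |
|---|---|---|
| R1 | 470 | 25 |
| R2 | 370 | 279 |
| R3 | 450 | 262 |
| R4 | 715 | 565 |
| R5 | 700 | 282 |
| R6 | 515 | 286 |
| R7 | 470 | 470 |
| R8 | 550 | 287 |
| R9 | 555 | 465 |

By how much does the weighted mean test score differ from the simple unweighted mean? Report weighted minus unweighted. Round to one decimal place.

Unweighted sum = 470 + 370 + 450 + 715 + 700 + 515 + 470 + 550 + 555 = 4795
Unweighted mean = 4795 / 9 = 532.77778
Weighted sum = 1618370
Sum of weights = 25 + 279 + 262 + 565 + 282 + 286 + 470 + 287 + 465 = 2921
Weighted mean = 1618370 / 2921 = 554.04656
Difference (weighted minus unweighted) = 21.268782

21.3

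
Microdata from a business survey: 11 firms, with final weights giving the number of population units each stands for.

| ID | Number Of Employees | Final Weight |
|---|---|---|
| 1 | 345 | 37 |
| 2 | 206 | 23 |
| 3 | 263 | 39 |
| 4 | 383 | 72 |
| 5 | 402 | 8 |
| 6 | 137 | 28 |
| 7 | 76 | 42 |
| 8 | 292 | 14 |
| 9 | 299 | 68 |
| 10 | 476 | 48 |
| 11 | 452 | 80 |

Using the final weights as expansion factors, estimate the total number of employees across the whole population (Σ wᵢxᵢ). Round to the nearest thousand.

149000

Weighted total = 149008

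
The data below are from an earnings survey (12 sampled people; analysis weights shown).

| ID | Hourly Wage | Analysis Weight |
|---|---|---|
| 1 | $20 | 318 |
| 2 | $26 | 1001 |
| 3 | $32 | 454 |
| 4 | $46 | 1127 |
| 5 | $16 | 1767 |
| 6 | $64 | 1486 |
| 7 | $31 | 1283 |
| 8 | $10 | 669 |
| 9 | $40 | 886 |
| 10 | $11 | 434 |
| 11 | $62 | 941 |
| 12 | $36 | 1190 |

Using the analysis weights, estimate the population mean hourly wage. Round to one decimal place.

Weighted sum = 20×318 + 26×1001 + 32×454 + 46×1127 + 16×1767 + 64×1486 + 31×1283 + 10×669 + 40×886 + 11×434 + 62×941 + 36×1190
  = 409991
Sum of weights = 318 + 1001 + 454 + 1127 + 1767 + 1486 + 1283 + 669 + 886 + 434 + 941 + 1190 = 11556
Weighted mean = 409991 / 11556 = 35.478626

35.5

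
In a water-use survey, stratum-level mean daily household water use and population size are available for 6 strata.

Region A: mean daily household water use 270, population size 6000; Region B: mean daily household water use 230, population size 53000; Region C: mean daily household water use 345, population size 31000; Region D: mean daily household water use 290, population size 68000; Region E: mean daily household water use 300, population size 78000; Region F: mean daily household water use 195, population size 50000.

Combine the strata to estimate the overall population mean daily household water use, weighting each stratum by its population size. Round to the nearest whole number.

271

Σ Nₕ·x̄ₕ = 270×6000 + 230×53000 + 345×31000 + 290×68000 + 300×78000 + 195×50000
  = 77375000
Σ Nₕ = 286000
Overall mean = 77375000 / 286000 = 270.54196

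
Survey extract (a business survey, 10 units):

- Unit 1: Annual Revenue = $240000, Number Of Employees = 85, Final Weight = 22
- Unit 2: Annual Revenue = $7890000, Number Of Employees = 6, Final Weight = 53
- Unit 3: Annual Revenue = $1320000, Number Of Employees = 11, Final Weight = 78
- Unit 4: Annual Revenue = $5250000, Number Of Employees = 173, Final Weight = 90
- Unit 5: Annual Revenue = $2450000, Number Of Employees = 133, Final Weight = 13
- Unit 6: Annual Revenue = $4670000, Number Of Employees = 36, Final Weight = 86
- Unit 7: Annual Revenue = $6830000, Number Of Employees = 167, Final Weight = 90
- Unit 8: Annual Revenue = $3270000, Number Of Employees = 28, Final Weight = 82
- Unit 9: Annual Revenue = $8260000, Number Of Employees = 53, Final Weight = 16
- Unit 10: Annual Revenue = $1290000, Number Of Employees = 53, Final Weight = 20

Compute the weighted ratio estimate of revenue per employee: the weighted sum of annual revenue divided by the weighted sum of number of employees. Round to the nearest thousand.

Σ wᵢ·y = 2473180000
Σ wᵢ·x = 42675
Ratio = 2473180000 / 42675 = 57953.837

58000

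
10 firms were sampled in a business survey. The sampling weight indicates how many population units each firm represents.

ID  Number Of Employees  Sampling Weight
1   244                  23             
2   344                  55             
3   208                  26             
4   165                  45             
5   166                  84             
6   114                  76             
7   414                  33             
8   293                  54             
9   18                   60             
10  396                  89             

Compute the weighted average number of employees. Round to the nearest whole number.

Weighted sum = 125781
Sum of weights = 545
Weighted mean = 125781 / 545 = 230.79083

231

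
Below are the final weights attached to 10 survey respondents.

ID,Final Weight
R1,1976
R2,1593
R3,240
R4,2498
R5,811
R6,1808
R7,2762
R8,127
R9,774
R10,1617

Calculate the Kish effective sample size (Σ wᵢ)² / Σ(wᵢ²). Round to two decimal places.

7.33

Σ wᵢ = 1976 + 1593 + 240 + 2498 + 811 + 1808 + 2762 + 127 + 774 + 1617 = 14206
Σ wᵢ² = 3904576 + 2537649 + 57600 + 6240004 + 657721 + 3268864 + 7628644 + 16129 + 599076 + 2614689 = 27524952
n_eff = 14206² / 27524952 = 201810436 / 27524952 = 7.3319087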